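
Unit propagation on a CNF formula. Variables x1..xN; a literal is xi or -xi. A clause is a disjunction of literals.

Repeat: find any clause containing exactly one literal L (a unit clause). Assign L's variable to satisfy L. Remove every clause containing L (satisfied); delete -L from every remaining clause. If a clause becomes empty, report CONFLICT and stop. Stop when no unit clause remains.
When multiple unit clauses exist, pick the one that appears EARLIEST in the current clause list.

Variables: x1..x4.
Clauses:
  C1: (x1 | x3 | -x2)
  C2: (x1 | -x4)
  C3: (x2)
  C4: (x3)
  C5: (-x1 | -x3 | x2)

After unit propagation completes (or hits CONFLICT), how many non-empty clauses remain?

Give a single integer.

Answer: 1

Derivation:
unit clause [2] forces x2=T; simplify:
  drop -2 from [1, 3, -2] -> [1, 3]
  satisfied 2 clause(s); 3 remain; assigned so far: [2]
unit clause [3] forces x3=T; simplify:
  satisfied 2 clause(s); 1 remain; assigned so far: [2, 3]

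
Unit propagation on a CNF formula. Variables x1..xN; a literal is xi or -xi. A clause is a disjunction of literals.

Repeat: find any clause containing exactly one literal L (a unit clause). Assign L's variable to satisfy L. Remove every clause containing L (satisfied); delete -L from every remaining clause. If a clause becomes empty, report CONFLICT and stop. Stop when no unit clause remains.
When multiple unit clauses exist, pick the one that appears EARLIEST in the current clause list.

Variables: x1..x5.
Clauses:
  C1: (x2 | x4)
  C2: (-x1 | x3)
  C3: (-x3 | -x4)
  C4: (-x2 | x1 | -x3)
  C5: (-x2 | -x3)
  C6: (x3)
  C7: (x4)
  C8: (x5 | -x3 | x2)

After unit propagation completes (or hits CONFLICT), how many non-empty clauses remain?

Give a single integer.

unit clause [3] forces x3=T; simplify:
  drop -3 from [-3, -4] -> [-4]
  drop -3 from [-2, 1, -3] -> [-2, 1]
  drop -3 from [-2, -3] -> [-2]
  drop -3 from [5, -3, 2] -> [5, 2]
  satisfied 2 clause(s); 6 remain; assigned so far: [3]
unit clause [-4] forces x4=F; simplify:
  drop 4 from [2, 4] -> [2]
  drop 4 from [4] -> [] (empty!)
  satisfied 1 clause(s); 5 remain; assigned so far: [3, 4]
CONFLICT (empty clause)

Answer: 4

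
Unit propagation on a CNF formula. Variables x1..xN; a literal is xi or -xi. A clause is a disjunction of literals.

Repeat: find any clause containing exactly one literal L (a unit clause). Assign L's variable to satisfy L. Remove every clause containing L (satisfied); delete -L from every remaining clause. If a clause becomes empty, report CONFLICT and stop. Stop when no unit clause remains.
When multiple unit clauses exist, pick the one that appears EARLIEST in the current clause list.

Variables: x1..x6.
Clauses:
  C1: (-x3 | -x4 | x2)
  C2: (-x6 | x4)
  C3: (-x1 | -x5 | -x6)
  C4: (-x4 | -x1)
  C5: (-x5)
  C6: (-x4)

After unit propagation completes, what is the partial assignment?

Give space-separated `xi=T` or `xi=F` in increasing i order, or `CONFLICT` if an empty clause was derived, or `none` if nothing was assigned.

unit clause [-5] forces x5=F; simplify:
  satisfied 2 clause(s); 4 remain; assigned so far: [5]
unit clause [-4] forces x4=F; simplify:
  drop 4 from [-6, 4] -> [-6]
  satisfied 3 clause(s); 1 remain; assigned so far: [4, 5]
unit clause [-6] forces x6=F; simplify:
  satisfied 1 clause(s); 0 remain; assigned so far: [4, 5, 6]

Answer: x4=F x5=F x6=F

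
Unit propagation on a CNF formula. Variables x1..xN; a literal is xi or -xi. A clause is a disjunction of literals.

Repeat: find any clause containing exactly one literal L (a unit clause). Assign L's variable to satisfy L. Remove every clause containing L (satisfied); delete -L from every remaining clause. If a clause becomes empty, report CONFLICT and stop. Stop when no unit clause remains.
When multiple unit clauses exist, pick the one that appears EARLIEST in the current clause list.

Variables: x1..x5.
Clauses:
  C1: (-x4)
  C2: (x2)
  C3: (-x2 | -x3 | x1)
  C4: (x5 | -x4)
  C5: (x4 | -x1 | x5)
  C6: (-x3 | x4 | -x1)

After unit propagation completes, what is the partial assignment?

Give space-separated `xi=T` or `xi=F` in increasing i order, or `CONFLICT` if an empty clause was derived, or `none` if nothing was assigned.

Answer: x2=T x4=F

Derivation:
unit clause [-4] forces x4=F; simplify:
  drop 4 from [4, -1, 5] -> [-1, 5]
  drop 4 from [-3, 4, -1] -> [-3, -1]
  satisfied 2 clause(s); 4 remain; assigned so far: [4]
unit clause [2] forces x2=T; simplify:
  drop -2 from [-2, -3, 1] -> [-3, 1]
  satisfied 1 clause(s); 3 remain; assigned so far: [2, 4]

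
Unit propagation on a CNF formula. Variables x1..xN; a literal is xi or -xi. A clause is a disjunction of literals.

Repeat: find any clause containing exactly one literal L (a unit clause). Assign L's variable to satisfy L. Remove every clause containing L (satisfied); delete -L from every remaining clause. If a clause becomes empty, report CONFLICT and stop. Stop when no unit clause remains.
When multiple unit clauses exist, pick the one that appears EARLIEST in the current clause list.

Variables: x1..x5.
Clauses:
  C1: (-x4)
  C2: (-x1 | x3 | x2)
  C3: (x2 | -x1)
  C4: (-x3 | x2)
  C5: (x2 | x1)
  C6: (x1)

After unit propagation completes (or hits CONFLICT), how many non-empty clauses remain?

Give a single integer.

Answer: 0

Derivation:
unit clause [-4] forces x4=F; simplify:
  satisfied 1 clause(s); 5 remain; assigned so far: [4]
unit clause [1] forces x1=T; simplify:
  drop -1 from [-1, 3, 2] -> [3, 2]
  drop -1 from [2, -1] -> [2]
  satisfied 2 clause(s); 3 remain; assigned so far: [1, 4]
unit clause [2] forces x2=T; simplify:
  satisfied 3 clause(s); 0 remain; assigned so far: [1, 2, 4]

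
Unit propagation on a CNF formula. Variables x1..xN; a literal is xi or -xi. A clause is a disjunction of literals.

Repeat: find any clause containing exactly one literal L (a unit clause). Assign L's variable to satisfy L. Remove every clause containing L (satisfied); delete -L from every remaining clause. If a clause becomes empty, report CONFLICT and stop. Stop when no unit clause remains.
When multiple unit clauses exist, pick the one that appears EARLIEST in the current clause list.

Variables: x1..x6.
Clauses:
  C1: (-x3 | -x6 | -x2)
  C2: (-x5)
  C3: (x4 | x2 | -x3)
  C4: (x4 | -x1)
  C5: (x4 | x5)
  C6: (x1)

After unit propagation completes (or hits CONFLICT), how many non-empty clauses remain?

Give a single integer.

Answer: 1

Derivation:
unit clause [-5] forces x5=F; simplify:
  drop 5 from [4, 5] -> [4]
  satisfied 1 clause(s); 5 remain; assigned so far: [5]
unit clause [4] forces x4=T; simplify:
  satisfied 3 clause(s); 2 remain; assigned so far: [4, 5]
unit clause [1] forces x1=T; simplify:
  satisfied 1 clause(s); 1 remain; assigned so far: [1, 4, 5]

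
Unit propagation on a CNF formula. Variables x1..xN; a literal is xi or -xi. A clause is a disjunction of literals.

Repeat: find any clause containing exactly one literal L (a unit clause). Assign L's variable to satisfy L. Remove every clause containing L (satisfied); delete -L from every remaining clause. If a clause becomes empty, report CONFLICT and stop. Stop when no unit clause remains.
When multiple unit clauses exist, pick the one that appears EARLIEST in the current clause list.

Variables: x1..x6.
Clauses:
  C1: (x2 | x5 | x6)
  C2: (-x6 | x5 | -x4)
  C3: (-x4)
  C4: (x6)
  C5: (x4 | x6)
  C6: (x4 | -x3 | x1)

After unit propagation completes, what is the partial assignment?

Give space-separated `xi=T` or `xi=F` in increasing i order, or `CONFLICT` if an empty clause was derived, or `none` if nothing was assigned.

Answer: x4=F x6=T

Derivation:
unit clause [-4] forces x4=F; simplify:
  drop 4 from [4, 6] -> [6]
  drop 4 from [4, -3, 1] -> [-3, 1]
  satisfied 2 clause(s); 4 remain; assigned so far: [4]
unit clause [6] forces x6=T; simplify:
  satisfied 3 clause(s); 1 remain; assigned so far: [4, 6]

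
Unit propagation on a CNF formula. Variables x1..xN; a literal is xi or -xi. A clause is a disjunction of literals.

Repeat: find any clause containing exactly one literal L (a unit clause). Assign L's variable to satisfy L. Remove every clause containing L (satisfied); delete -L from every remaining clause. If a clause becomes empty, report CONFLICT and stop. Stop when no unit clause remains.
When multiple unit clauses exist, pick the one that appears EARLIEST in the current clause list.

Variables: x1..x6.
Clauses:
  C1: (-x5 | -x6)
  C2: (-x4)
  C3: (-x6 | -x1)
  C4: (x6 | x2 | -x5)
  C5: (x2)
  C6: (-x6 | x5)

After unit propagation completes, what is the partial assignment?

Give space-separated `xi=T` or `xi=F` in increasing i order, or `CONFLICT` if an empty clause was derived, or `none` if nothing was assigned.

unit clause [-4] forces x4=F; simplify:
  satisfied 1 clause(s); 5 remain; assigned so far: [4]
unit clause [2] forces x2=T; simplify:
  satisfied 2 clause(s); 3 remain; assigned so far: [2, 4]

Answer: x2=T x4=F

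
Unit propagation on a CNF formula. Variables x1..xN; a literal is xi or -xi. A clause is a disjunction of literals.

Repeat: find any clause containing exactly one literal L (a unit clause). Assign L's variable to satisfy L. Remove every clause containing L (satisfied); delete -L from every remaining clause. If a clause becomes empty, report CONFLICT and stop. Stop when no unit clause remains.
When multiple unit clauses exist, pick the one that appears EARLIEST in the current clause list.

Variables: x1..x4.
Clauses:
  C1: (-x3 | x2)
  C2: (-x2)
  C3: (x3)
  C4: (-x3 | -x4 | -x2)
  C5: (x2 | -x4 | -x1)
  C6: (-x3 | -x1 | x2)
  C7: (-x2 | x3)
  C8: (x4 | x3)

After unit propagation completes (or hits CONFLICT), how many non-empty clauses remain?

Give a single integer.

Answer: 2

Derivation:
unit clause [-2] forces x2=F; simplify:
  drop 2 from [-3, 2] -> [-3]
  drop 2 from [2, -4, -1] -> [-4, -1]
  drop 2 from [-3, -1, 2] -> [-3, -1]
  satisfied 3 clause(s); 5 remain; assigned so far: [2]
unit clause [-3] forces x3=F; simplify:
  drop 3 from [3] -> [] (empty!)
  drop 3 from [4, 3] -> [4]
  satisfied 2 clause(s); 3 remain; assigned so far: [2, 3]
CONFLICT (empty clause)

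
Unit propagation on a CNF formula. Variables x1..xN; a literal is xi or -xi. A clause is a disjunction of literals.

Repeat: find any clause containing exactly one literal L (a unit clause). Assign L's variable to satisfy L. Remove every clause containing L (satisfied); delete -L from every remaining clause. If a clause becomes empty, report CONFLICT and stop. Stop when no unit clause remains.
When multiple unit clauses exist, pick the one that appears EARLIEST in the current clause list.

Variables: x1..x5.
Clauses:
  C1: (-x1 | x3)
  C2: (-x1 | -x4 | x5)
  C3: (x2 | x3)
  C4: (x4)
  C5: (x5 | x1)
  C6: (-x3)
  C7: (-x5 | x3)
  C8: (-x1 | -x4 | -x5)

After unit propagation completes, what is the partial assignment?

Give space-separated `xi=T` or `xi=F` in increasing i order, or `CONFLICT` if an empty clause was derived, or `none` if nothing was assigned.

Answer: CONFLICT

Derivation:
unit clause [4] forces x4=T; simplify:
  drop -4 from [-1, -4, 5] -> [-1, 5]
  drop -4 from [-1, -4, -5] -> [-1, -5]
  satisfied 1 clause(s); 7 remain; assigned so far: [4]
unit clause [-3] forces x3=F; simplify:
  drop 3 from [-1, 3] -> [-1]
  drop 3 from [2, 3] -> [2]
  drop 3 from [-5, 3] -> [-5]
  satisfied 1 clause(s); 6 remain; assigned so far: [3, 4]
unit clause [-1] forces x1=F; simplify:
  drop 1 from [5, 1] -> [5]
  satisfied 3 clause(s); 3 remain; assigned so far: [1, 3, 4]
unit clause [2] forces x2=T; simplify:
  satisfied 1 clause(s); 2 remain; assigned so far: [1, 2, 3, 4]
unit clause [5] forces x5=T; simplify:
  drop -5 from [-5] -> [] (empty!)
  satisfied 1 clause(s); 1 remain; assigned so far: [1, 2, 3, 4, 5]
CONFLICT (empty clause)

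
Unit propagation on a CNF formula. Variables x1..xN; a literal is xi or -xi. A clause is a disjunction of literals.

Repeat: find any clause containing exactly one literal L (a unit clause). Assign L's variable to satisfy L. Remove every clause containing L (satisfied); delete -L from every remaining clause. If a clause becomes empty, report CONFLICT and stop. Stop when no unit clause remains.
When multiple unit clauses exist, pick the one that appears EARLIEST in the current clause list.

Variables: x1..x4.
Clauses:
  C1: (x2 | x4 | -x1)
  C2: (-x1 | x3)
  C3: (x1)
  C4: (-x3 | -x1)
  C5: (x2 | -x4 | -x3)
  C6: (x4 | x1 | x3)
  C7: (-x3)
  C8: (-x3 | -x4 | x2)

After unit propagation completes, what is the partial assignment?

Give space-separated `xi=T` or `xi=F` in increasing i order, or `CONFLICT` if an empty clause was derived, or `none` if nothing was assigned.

Answer: CONFLICT

Derivation:
unit clause [1] forces x1=T; simplify:
  drop -1 from [2, 4, -1] -> [2, 4]
  drop -1 from [-1, 3] -> [3]
  drop -1 from [-3, -1] -> [-3]
  satisfied 2 clause(s); 6 remain; assigned so far: [1]
unit clause [3] forces x3=T; simplify:
  drop -3 from [-3] -> [] (empty!)
  drop -3 from [2, -4, -3] -> [2, -4]
  drop -3 from [-3] -> [] (empty!)
  drop -3 from [-3, -4, 2] -> [-4, 2]
  satisfied 1 clause(s); 5 remain; assigned so far: [1, 3]
CONFLICT (empty clause)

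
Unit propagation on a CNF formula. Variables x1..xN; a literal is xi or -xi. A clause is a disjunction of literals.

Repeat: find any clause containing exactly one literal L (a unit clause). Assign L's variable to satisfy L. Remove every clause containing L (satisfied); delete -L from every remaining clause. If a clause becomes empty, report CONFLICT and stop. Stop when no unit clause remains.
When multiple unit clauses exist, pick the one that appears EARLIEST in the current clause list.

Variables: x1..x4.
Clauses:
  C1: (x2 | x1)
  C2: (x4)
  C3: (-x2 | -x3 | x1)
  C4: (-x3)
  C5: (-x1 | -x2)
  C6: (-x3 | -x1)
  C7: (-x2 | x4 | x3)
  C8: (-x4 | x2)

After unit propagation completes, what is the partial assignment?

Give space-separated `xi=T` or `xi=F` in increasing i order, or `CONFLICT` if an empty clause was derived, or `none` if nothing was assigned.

Answer: x1=F x2=T x3=F x4=T

Derivation:
unit clause [4] forces x4=T; simplify:
  drop -4 from [-4, 2] -> [2]
  satisfied 2 clause(s); 6 remain; assigned so far: [4]
unit clause [-3] forces x3=F; simplify:
  satisfied 3 clause(s); 3 remain; assigned so far: [3, 4]
unit clause [2] forces x2=T; simplify:
  drop -2 from [-1, -2] -> [-1]
  satisfied 2 clause(s); 1 remain; assigned so far: [2, 3, 4]
unit clause [-1] forces x1=F; simplify:
  satisfied 1 clause(s); 0 remain; assigned so far: [1, 2, 3, 4]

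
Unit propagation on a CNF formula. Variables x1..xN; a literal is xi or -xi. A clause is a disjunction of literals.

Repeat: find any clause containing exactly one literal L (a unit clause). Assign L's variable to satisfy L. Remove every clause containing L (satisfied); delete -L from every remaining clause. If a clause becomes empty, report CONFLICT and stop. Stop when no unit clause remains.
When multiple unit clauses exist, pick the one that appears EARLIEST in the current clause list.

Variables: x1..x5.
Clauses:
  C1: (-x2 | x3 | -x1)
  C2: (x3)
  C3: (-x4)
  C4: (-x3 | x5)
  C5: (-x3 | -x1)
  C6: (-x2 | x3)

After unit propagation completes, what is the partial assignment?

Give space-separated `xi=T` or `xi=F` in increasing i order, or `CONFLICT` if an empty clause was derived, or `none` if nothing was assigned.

Answer: x1=F x3=T x4=F x5=T

Derivation:
unit clause [3] forces x3=T; simplify:
  drop -3 from [-3, 5] -> [5]
  drop -3 from [-3, -1] -> [-1]
  satisfied 3 clause(s); 3 remain; assigned so far: [3]
unit clause [-4] forces x4=F; simplify:
  satisfied 1 clause(s); 2 remain; assigned so far: [3, 4]
unit clause [5] forces x5=T; simplify:
  satisfied 1 clause(s); 1 remain; assigned so far: [3, 4, 5]
unit clause [-1] forces x1=F; simplify:
  satisfied 1 clause(s); 0 remain; assigned so far: [1, 3, 4, 5]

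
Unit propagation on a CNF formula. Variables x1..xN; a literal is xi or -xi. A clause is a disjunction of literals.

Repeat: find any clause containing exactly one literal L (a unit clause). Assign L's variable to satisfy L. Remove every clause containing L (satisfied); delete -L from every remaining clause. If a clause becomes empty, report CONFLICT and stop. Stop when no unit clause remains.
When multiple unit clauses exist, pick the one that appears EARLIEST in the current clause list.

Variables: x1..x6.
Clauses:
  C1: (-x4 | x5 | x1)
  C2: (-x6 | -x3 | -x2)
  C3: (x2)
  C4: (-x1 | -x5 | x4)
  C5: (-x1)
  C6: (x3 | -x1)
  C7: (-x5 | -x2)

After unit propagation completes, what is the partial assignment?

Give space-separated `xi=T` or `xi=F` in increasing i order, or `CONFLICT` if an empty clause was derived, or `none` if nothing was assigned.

Answer: x1=F x2=T x4=F x5=F

Derivation:
unit clause [2] forces x2=T; simplify:
  drop -2 from [-6, -3, -2] -> [-6, -3]
  drop -2 from [-5, -2] -> [-5]
  satisfied 1 clause(s); 6 remain; assigned so far: [2]
unit clause [-1] forces x1=F; simplify:
  drop 1 from [-4, 5, 1] -> [-4, 5]
  satisfied 3 clause(s); 3 remain; assigned so far: [1, 2]
unit clause [-5] forces x5=F; simplify:
  drop 5 from [-4, 5] -> [-4]
  satisfied 1 clause(s); 2 remain; assigned so far: [1, 2, 5]
unit clause [-4] forces x4=F; simplify:
  satisfied 1 clause(s); 1 remain; assigned so far: [1, 2, 4, 5]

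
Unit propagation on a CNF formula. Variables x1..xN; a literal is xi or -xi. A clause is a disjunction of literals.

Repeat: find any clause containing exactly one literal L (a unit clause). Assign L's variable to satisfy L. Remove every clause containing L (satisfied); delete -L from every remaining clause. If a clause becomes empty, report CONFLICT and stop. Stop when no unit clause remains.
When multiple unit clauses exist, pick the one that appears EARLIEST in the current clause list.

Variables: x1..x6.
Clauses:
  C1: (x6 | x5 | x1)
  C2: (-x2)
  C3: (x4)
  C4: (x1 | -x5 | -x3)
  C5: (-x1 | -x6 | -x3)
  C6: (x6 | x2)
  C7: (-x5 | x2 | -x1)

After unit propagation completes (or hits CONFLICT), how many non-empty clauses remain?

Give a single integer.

unit clause [-2] forces x2=F; simplify:
  drop 2 from [6, 2] -> [6]
  drop 2 from [-5, 2, -1] -> [-5, -1]
  satisfied 1 clause(s); 6 remain; assigned so far: [2]
unit clause [4] forces x4=T; simplify:
  satisfied 1 clause(s); 5 remain; assigned so far: [2, 4]
unit clause [6] forces x6=T; simplify:
  drop -6 from [-1, -6, -3] -> [-1, -3]
  satisfied 2 clause(s); 3 remain; assigned so far: [2, 4, 6]

Answer: 3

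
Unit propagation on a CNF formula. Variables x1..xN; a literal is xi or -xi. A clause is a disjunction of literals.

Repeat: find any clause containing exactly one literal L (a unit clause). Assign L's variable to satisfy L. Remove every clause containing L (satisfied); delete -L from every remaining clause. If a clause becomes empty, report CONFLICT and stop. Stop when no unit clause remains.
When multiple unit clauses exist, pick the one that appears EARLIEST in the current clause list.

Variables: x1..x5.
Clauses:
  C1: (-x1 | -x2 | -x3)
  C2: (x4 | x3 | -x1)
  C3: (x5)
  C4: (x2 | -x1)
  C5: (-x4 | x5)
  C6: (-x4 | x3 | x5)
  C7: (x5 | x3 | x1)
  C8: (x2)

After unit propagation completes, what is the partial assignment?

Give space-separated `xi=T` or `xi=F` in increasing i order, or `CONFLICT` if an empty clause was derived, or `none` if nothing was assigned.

Answer: x2=T x5=T

Derivation:
unit clause [5] forces x5=T; simplify:
  satisfied 4 clause(s); 4 remain; assigned so far: [5]
unit clause [2] forces x2=T; simplify:
  drop -2 from [-1, -2, -3] -> [-1, -3]
  satisfied 2 clause(s); 2 remain; assigned so far: [2, 5]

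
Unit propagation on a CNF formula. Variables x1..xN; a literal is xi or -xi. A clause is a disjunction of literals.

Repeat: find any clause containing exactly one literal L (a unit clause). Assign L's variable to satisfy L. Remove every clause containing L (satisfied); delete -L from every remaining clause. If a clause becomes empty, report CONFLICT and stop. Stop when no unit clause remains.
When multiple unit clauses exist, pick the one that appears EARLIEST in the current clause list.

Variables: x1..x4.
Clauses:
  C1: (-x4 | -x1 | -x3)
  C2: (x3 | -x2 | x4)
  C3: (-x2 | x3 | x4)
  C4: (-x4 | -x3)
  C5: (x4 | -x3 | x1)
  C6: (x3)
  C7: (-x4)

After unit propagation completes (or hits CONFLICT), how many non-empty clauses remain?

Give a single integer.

Answer: 0

Derivation:
unit clause [3] forces x3=T; simplify:
  drop -3 from [-4, -1, -3] -> [-4, -1]
  drop -3 from [-4, -3] -> [-4]
  drop -3 from [4, -3, 1] -> [4, 1]
  satisfied 3 clause(s); 4 remain; assigned so far: [3]
unit clause [-4] forces x4=F; simplify:
  drop 4 from [4, 1] -> [1]
  satisfied 3 clause(s); 1 remain; assigned so far: [3, 4]
unit clause [1] forces x1=T; simplify:
  satisfied 1 clause(s); 0 remain; assigned so far: [1, 3, 4]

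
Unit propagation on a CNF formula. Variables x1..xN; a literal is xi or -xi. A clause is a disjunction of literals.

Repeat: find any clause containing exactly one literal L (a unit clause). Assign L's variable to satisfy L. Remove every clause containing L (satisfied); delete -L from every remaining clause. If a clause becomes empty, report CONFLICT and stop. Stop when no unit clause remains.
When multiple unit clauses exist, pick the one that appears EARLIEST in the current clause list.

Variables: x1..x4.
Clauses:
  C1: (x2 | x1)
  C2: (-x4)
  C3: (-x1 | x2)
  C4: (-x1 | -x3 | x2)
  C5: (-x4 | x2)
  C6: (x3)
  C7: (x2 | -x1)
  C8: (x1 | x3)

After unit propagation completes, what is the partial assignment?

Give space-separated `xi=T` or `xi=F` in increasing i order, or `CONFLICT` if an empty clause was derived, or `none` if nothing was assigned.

Answer: x3=T x4=F

Derivation:
unit clause [-4] forces x4=F; simplify:
  satisfied 2 clause(s); 6 remain; assigned so far: [4]
unit clause [3] forces x3=T; simplify:
  drop -3 from [-1, -3, 2] -> [-1, 2]
  satisfied 2 clause(s); 4 remain; assigned so far: [3, 4]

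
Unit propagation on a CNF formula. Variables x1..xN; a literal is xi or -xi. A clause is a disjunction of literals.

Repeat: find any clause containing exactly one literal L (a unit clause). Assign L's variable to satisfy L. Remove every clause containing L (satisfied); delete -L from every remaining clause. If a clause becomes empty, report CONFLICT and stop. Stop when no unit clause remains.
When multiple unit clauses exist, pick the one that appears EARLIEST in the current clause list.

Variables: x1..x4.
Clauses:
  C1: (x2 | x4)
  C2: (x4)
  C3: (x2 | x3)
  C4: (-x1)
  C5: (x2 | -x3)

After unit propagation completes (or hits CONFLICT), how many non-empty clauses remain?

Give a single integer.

Answer: 2

Derivation:
unit clause [4] forces x4=T; simplify:
  satisfied 2 clause(s); 3 remain; assigned so far: [4]
unit clause [-1] forces x1=F; simplify:
  satisfied 1 clause(s); 2 remain; assigned so far: [1, 4]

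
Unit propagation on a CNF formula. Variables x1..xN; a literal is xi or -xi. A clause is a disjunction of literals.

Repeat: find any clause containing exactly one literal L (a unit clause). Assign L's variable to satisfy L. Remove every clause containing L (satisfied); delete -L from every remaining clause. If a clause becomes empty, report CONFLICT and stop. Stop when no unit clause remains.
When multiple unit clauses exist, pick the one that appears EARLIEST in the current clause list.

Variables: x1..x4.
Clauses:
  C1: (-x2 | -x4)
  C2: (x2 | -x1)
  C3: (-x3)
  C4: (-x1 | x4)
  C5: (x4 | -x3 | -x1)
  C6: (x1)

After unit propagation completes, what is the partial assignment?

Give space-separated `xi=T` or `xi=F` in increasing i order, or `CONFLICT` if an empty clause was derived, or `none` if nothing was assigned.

Answer: CONFLICT

Derivation:
unit clause [-3] forces x3=F; simplify:
  satisfied 2 clause(s); 4 remain; assigned so far: [3]
unit clause [1] forces x1=T; simplify:
  drop -1 from [2, -1] -> [2]
  drop -1 from [-1, 4] -> [4]
  satisfied 1 clause(s); 3 remain; assigned so far: [1, 3]
unit clause [2] forces x2=T; simplify:
  drop -2 from [-2, -4] -> [-4]
  satisfied 1 clause(s); 2 remain; assigned so far: [1, 2, 3]
unit clause [-4] forces x4=F; simplify:
  drop 4 from [4] -> [] (empty!)
  satisfied 1 clause(s); 1 remain; assigned so far: [1, 2, 3, 4]
CONFLICT (empty clause)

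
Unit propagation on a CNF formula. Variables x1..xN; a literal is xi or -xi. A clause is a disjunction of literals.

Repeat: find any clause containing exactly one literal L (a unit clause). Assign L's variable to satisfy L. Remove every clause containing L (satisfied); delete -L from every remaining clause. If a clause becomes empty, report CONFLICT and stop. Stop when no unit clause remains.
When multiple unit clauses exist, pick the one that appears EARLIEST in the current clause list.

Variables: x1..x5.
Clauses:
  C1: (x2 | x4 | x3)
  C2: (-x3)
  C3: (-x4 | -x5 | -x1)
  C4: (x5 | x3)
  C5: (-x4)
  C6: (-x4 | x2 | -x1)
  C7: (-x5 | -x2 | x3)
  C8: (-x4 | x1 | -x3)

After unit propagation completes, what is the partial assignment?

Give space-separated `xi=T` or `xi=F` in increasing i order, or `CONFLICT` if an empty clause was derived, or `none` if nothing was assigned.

Answer: CONFLICT

Derivation:
unit clause [-3] forces x3=F; simplify:
  drop 3 from [2, 4, 3] -> [2, 4]
  drop 3 from [5, 3] -> [5]
  drop 3 from [-5, -2, 3] -> [-5, -2]
  satisfied 2 clause(s); 6 remain; assigned so far: [3]
unit clause [5] forces x5=T; simplify:
  drop -5 from [-4, -5, -1] -> [-4, -1]
  drop -5 from [-5, -2] -> [-2]
  satisfied 1 clause(s); 5 remain; assigned so far: [3, 5]
unit clause [-4] forces x4=F; simplify:
  drop 4 from [2, 4] -> [2]
  satisfied 3 clause(s); 2 remain; assigned so far: [3, 4, 5]
unit clause [2] forces x2=T; simplify:
  drop -2 from [-2] -> [] (empty!)
  satisfied 1 clause(s); 1 remain; assigned so far: [2, 3, 4, 5]
CONFLICT (empty clause)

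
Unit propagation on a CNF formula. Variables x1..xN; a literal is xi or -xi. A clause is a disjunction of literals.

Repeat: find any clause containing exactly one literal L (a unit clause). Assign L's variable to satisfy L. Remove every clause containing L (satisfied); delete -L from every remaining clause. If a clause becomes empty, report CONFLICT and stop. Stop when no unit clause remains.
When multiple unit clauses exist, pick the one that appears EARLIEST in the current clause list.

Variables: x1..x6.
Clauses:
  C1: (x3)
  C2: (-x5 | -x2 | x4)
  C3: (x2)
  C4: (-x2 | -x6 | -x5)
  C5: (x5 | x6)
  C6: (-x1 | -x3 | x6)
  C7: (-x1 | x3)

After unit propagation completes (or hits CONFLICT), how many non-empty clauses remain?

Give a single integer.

Answer: 4

Derivation:
unit clause [3] forces x3=T; simplify:
  drop -3 from [-1, -3, 6] -> [-1, 6]
  satisfied 2 clause(s); 5 remain; assigned so far: [3]
unit clause [2] forces x2=T; simplify:
  drop -2 from [-5, -2, 4] -> [-5, 4]
  drop -2 from [-2, -6, -5] -> [-6, -5]
  satisfied 1 clause(s); 4 remain; assigned so far: [2, 3]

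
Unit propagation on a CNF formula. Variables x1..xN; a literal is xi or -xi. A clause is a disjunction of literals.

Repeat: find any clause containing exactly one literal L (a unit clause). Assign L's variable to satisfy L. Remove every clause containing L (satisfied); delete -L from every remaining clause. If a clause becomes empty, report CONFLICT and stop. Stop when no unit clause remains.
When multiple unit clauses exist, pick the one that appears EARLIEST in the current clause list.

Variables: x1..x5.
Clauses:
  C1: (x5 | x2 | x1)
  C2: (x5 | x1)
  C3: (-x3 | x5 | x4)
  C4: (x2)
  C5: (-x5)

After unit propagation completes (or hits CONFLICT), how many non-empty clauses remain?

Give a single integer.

Answer: 1

Derivation:
unit clause [2] forces x2=T; simplify:
  satisfied 2 clause(s); 3 remain; assigned so far: [2]
unit clause [-5] forces x5=F; simplify:
  drop 5 from [5, 1] -> [1]
  drop 5 from [-3, 5, 4] -> [-3, 4]
  satisfied 1 clause(s); 2 remain; assigned so far: [2, 5]
unit clause [1] forces x1=T; simplify:
  satisfied 1 clause(s); 1 remain; assigned so far: [1, 2, 5]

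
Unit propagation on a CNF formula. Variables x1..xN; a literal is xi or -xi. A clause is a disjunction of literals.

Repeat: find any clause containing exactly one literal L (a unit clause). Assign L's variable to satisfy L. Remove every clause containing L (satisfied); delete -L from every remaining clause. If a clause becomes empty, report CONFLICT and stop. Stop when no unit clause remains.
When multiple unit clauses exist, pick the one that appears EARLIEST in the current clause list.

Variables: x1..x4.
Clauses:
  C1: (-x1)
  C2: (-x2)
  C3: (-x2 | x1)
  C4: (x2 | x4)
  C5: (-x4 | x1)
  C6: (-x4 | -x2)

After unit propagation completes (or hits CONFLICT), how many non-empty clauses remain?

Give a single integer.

Answer: 0

Derivation:
unit clause [-1] forces x1=F; simplify:
  drop 1 from [-2, 1] -> [-2]
  drop 1 from [-4, 1] -> [-4]
  satisfied 1 clause(s); 5 remain; assigned so far: [1]
unit clause [-2] forces x2=F; simplify:
  drop 2 from [2, 4] -> [4]
  satisfied 3 clause(s); 2 remain; assigned so far: [1, 2]
unit clause [4] forces x4=T; simplify:
  drop -4 from [-4] -> [] (empty!)
  satisfied 1 clause(s); 1 remain; assigned so far: [1, 2, 4]
CONFLICT (empty clause)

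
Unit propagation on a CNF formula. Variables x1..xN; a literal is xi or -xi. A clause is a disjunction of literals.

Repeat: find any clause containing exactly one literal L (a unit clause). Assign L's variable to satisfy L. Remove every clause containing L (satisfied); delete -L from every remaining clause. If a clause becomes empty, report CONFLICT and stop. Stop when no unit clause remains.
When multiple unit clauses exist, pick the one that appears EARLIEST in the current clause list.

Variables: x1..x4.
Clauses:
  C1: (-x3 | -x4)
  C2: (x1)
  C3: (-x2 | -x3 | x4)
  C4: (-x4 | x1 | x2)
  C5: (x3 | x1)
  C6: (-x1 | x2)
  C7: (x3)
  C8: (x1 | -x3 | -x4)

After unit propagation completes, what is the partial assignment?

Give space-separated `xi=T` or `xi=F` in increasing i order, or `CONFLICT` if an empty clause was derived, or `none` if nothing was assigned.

unit clause [1] forces x1=T; simplify:
  drop -1 from [-1, 2] -> [2]
  satisfied 4 clause(s); 4 remain; assigned so far: [1]
unit clause [2] forces x2=T; simplify:
  drop -2 from [-2, -3, 4] -> [-3, 4]
  satisfied 1 clause(s); 3 remain; assigned so far: [1, 2]
unit clause [3] forces x3=T; simplify:
  drop -3 from [-3, -4] -> [-4]
  drop -3 from [-3, 4] -> [4]
  satisfied 1 clause(s); 2 remain; assigned so far: [1, 2, 3]
unit clause [-4] forces x4=F; simplify:
  drop 4 from [4] -> [] (empty!)
  satisfied 1 clause(s); 1 remain; assigned so far: [1, 2, 3, 4]
CONFLICT (empty clause)

Answer: CONFLICT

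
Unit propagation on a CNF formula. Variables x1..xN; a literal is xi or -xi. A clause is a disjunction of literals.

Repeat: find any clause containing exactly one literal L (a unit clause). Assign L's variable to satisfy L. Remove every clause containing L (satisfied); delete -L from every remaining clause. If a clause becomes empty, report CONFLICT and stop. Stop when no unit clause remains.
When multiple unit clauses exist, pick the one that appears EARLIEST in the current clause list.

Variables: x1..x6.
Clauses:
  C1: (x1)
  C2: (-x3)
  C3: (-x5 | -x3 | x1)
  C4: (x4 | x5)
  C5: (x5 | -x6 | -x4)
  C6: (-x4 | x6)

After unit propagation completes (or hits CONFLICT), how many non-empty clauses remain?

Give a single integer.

unit clause [1] forces x1=T; simplify:
  satisfied 2 clause(s); 4 remain; assigned so far: [1]
unit clause [-3] forces x3=F; simplify:
  satisfied 1 clause(s); 3 remain; assigned so far: [1, 3]

Answer: 3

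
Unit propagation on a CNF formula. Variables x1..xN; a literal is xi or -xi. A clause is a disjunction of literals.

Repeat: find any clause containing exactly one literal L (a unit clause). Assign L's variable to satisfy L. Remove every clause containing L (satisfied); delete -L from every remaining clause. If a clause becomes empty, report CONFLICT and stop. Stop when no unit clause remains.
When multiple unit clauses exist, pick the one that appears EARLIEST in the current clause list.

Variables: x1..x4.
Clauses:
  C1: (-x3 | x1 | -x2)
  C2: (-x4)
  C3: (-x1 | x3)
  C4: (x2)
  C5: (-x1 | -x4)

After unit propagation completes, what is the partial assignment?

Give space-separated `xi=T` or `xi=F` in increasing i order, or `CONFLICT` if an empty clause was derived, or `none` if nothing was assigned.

unit clause [-4] forces x4=F; simplify:
  satisfied 2 clause(s); 3 remain; assigned so far: [4]
unit clause [2] forces x2=T; simplify:
  drop -2 from [-3, 1, -2] -> [-3, 1]
  satisfied 1 clause(s); 2 remain; assigned so far: [2, 4]

Answer: x2=T x4=F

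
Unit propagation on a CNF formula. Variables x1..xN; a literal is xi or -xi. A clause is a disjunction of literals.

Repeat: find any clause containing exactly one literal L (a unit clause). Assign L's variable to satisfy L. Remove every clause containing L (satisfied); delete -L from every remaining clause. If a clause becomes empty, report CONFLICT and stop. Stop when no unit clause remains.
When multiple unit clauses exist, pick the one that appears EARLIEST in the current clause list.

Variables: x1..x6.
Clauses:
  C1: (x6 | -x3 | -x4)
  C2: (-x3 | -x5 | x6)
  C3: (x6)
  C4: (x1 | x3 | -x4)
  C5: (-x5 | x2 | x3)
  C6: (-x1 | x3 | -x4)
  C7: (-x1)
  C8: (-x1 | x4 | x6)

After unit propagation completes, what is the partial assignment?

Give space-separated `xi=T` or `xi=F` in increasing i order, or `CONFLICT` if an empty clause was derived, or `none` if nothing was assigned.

unit clause [6] forces x6=T; simplify:
  satisfied 4 clause(s); 4 remain; assigned so far: [6]
unit clause [-1] forces x1=F; simplify:
  drop 1 from [1, 3, -4] -> [3, -4]
  satisfied 2 clause(s); 2 remain; assigned so far: [1, 6]

Answer: x1=F x6=T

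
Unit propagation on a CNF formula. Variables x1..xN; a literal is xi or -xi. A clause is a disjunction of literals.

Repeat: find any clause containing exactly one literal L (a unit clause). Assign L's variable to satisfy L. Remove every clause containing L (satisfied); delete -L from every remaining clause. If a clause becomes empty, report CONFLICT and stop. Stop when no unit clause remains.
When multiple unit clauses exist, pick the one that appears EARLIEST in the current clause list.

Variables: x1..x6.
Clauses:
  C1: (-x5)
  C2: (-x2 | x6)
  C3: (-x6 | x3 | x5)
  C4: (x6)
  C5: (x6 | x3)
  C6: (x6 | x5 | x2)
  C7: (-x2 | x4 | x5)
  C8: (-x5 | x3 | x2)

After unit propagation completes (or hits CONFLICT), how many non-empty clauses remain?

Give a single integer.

Answer: 1

Derivation:
unit clause [-5] forces x5=F; simplify:
  drop 5 from [-6, 3, 5] -> [-6, 3]
  drop 5 from [6, 5, 2] -> [6, 2]
  drop 5 from [-2, 4, 5] -> [-2, 4]
  satisfied 2 clause(s); 6 remain; assigned so far: [5]
unit clause [6] forces x6=T; simplify:
  drop -6 from [-6, 3] -> [3]
  satisfied 4 clause(s); 2 remain; assigned so far: [5, 6]
unit clause [3] forces x3=T; simplify:
  satisfied 1 clause(s); 1 remain; assigned so far: [3, 5, 6]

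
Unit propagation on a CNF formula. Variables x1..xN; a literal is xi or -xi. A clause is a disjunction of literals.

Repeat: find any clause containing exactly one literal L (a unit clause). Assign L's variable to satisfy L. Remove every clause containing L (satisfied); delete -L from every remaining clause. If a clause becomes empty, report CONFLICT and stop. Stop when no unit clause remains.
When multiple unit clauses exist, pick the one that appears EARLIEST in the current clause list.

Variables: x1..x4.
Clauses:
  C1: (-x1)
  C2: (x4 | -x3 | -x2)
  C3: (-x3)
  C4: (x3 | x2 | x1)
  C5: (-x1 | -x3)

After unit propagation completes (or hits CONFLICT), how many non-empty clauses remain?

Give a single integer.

unit clause [-1] forces x1=F; simplify:
  drop 1 from [3, 2, 1] -> [3, 2]
  satisfied 2 clause(s); 3 remain; assigned so far: [1]
unit clause [-3] forces x3=F; simplify:
  drop 3 from [3, 2] -> [2]
  satisfied 2 clause(s); 1 remain; assigned so far: [1, 3]
unit clause [2] forces x2=T; simplify:
  satisfied 1 clause(s); 0 remain; assigned so far: [1, 2, 3]

Answer: 0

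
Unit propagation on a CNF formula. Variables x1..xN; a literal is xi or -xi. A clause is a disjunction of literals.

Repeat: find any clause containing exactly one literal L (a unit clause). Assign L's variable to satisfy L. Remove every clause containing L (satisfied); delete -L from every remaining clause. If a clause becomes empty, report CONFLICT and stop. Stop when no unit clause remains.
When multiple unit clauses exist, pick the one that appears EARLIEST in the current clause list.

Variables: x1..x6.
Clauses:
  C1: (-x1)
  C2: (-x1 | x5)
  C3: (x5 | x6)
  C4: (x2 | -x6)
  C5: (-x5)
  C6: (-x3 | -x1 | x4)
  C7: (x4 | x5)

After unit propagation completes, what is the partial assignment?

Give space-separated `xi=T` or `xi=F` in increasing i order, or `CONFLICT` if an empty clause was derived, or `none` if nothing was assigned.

unit clause [-1] forces x1=F; simplify:
  satisfied 3 clause(s); 4 remain; assigned so far: [1]
unit clause [-5] forces x5=F; simplify:
  drop 5 from [5, 6] -> [6]
  drop 5 from [4, 5] -> [4]
  satisfied 1 clause(s); 3 remain; assigned so far: [1, 5]
unit clause [6] forces x6=T; simplify:
  drop -6 from [2, -6] -> [2]
  satisfied 1 clause(s); 2 remain; assigned so far: [1, 5, 6]
unit clause [2] forces x2=T; simplify:
  satisfied 1 clause(s); 1 remain; assigned so far: [1, 2, 5, 6]
unit clause [4] forces x4=T; simplify:
  satisfied 1 clause(s); 0 remain; assigned so far: [1, 2, 4, 5, 6]

Answer: x1=F x2=T x4=T x5=F x6=T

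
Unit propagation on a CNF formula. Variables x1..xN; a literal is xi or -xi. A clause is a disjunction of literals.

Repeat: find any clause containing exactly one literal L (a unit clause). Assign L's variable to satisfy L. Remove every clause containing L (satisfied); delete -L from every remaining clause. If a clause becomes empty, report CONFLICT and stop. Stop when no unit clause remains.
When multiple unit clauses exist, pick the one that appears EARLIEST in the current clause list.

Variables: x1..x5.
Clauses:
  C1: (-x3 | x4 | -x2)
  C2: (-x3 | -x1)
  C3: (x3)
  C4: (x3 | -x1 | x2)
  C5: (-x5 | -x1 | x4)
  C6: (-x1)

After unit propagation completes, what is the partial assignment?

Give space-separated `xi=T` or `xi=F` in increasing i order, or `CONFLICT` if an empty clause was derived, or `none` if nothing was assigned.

Answer: x1=F x3=T

Derivation:
unit clause [3] forces x3=T; simplify:
  drop -3 from [-3, 4, -2] -> [4, -2]
  drop -3 from [-3, -1] -> [-1]
  satisfied 2 clause(s); 4 remain; assigned so far: [3]
unit clause [-1] forces x1=F; simplify:
  satisfied 3 clause(s); 1 remain; assigned so far: [1, 3]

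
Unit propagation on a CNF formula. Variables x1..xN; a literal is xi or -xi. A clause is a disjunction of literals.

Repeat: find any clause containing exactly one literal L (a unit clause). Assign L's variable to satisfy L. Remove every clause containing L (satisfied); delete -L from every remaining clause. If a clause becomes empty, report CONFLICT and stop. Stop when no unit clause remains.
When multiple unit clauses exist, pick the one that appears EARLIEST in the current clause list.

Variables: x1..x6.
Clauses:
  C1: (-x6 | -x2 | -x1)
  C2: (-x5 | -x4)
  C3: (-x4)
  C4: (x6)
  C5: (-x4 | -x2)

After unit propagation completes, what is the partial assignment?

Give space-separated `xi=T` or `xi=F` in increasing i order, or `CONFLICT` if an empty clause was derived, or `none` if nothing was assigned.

unit clause [-4] forces x4=F; simplify:
  satisfied 3 clause(s); 2 remain; assigned so far: [4]
unit clause [6] forces x6=T; simplify:
  drop -6 from [-6, -2, -1] -> [-2, -1]
  satisfied 1 clause(s); 1 remain; assigned so far: [4, 6]

Answer: x4=F x6=T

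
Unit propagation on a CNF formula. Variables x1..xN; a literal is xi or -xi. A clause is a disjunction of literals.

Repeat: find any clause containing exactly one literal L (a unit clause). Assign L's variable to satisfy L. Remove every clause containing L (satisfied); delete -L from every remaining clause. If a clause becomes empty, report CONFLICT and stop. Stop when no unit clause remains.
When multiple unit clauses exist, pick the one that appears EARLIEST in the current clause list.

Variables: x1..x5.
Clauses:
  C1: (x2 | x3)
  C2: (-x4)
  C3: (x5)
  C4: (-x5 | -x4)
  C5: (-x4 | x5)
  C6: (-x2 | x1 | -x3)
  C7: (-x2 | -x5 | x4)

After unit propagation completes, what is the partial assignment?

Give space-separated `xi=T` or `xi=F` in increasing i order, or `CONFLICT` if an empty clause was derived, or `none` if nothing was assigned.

unit clause [-4] forces x4=F; simplify:
  drop 4 from [-2, -5, 4] -> [-2, -5]
  satisfied 3 clause(s); 4 remain; assigned so far: [4]
unit clause [5] forces x5=T; simplify:
  drop -5 from [-2, -5] -> [-2]
  satisfied 1 clause(s); 3 remain; assigned so far: [4, 5]
unit clause [-2] forces x2=F; simplify:
  drop 2 from [2, 3] -> [3]
  satisfied 2 clause(s); 1 remain; assigned so far: [2, 4, 5]
unit clause [3] forces x3=T; simplify:
  satisfied 1 clause(s); 0 remain; assigned so far: [2, 3, 4, 5]

Answer: x2=F x3=T x4=F x5=T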